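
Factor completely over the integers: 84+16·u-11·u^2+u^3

Among the possible rational roots, u = 6 is a root, so (u-6) is a factor; dividing leaves u^2-5·u-14.
The remaining quadratic factors as (u+2)(u-7).

(u+2)·(u-6)·(u-7)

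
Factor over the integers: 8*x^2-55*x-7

Need a pair with product 8·(-7) = -56 and sum -55: that's -56 and 1.
Split the middle term: 8*x^2-56*x + x-7 = 8*x*(x-7) + (x-7).

(8*x+1)*(x-7)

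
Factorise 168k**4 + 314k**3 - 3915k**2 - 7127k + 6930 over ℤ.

Among the possible rational roots, k = -9/2 is a root, giving the factor (2k + 9) and quotient 84k**3 - 221k**2 - 963k + 770.
Then k = 5/7 is a root, so (7k - 5) is a factor; dividing leaves 12k**2 - 23k - 154.
The remaining quadratic factors as (3k - 14)(4k + 11).

(2k + 9)(3k - 14)(4k + 11)(7k - 5)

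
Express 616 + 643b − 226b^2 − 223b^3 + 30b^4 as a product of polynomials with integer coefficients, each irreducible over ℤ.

Testing divisors of the constant over divisors of the leading coefficient, b = 11/6 is a root, so (6b − 11) divides it; the quotient is 5b^3 − 28b^2 − 89b − 56.
Next, b = −1 is a root, so (b + 1) is a factor; dividing leaves 5b^2 − 33b − 56.
The remaining quadratic factors as (b − 8)(5b + 7).

(5b + 7)(6b − 11)(b + 1)(b − 8)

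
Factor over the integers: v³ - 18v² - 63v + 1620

Trying the rational-root candidates, v = 12 is a root, so (v - 12) divides it; the quotient is v² - 6v - 135.
The remaining quadratic factors as (v - 15)(v + 9).

(v + 9)(v - 12)(v - 15)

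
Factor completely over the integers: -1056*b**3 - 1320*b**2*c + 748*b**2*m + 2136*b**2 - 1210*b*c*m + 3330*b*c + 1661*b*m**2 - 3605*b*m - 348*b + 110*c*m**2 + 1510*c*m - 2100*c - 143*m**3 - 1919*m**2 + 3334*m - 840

-(11*b + 11*m - 14)*(12*b - m - 15)*(8*b + 10*c - 13*m + 4)

Group: 8*b*(-132*b**2 - 121*b*m + 333*b + 11*m**2 + 151*m - 210) + (10*c - 13*m + 4)*(-132*b**2 - 121*b*m + 333*b + 11*m**2 + 151*m - 210); both groups contain (-132*b**2 - 121*b*m + 333*b + 11*m**2 + 151*m - 210), so (8*b + 10*c - 13*m + 4) is a factor with cofactor -132*b**2 - 121*b*m + 333*b + 11*m**2 + 151*m - 210.
The cofactor groups again: -132*b**2 - 121*b*m + 333*b + 11*m**2 + 151*m - 210 = -11*b*(12*b - m - 15) + (-11*m + 14)*(12*b - m - 15); both groups contain (12*b - m - 15), giving -(11*b + 11*m - 14)*(12*b - m - 15).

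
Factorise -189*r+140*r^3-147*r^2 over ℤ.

Pull out the common factor 7*r, then factor the remaining trinomial.

7*r*(4*r+3)*(5*r-9)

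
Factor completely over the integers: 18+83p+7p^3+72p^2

(7p+2)(p+1)(p+9)

Trying the rational-root candidates, p = -1 is a root, so (p+1) is a factor; dividing leaves 7p^2+65p+18.
The remaining quadratic factors as (p+9)(7p+2).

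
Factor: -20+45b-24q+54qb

(6q+5)(9b-4)

Group as (54qb-24q) + (45b-20) = 6q(9b-4) + 5(9b-4).
Both groups share the factor (9b-4).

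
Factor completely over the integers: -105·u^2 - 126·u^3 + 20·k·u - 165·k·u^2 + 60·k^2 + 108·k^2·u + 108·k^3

Group: 6·k·(18·k^2 + 39·k·u + 10·k + 18·u^2 + 15·u) - 7·u·(18·k^2 + 39·k·u + 10·k + 18·u^2 + 15·u); both groups contain (18·k^2 + 39·k·u + 10·k + 18·u^2 + 15·u), so (6·k - 7·u) is a factor with cofactor 18·k^2 + 39·k·u + 10·k + 18·u^2 + 15·u.
The cofactor groups again: 18·k^2 + 39·k·u + 10·k + 18·u^2 + 15·u = 2·k·(9·k + 6·u + 5) + 3·u·(9·k + 6·u + 5); both groups contain (9·k + 6·u + 5), giving (2·k + 3·u)·(9·k + 6·u + 5).

(2·k + 3·u)·(6·k - 7·u)·(9·k + 6·u + 5)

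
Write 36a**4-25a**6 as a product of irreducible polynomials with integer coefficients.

Factor out a**4 first: what remains is -25a**2+36.
Recognize a difference of squares with the parts 6 and 5a.

-a**4(5a+6)(5a-6)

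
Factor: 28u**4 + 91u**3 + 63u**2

Pull out the common factor 7u**2, then factor the remaining trinomial.

7u**2(4u + 9)(u + 1)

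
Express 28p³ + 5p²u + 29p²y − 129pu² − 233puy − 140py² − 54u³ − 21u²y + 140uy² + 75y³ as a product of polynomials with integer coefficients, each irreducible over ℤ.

(4p − 9u − 5y)(7p + 3u − 5y)(p + 2u + 3y)

Group: p(28p² − 51pu − 55py − 27u² + 30uy + 25y²) + (2u + 3y)(28p² − 51pu − 55py − 27u² + 30uy + 25y²); both groups contain (28p² − 51pu − 55py − 27u² + 30uy + 25y²), so (p + 2u + 3y) is a factor with cofactor 28p² − 51pu − 55py − 27u² + 30uy + 25y².
The cofactor groups again: 28p² − 51pu − 55py − 27u² + 30uy + 25y² = 7p(4p − 9u − 5y) + (3u − 5y)(4p − 9u − 5y); both groups contain (4p − 9u − 5y), giving (7p + 3u − 5y)(4p − 9u − 5y).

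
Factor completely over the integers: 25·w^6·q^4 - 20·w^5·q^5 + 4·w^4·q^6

Every term has a factor of w^4·q^4; factoring it out leaves 25·w^2 - 20·w·q + 4·q^2.
Recognize a perfect-square trinomial with the parts 5·w and 2·q.

q^4·w^4·(5·w - 2·q)^2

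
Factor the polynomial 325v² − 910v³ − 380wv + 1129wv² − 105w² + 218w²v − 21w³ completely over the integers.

Group: 7w(−3w² + 29wv − 15w + 182v² − 65v) − 5v(−3w² + 29wv − 15w + 182v² − 65v); both groups contain (−3w² + 29wv − 15w + 182v² − 65v), so (7w − 5v) is a factor with cofactor −3w² + 29wv − 15w + 182v² − 65v.
The cofactor groups again: −3w² + 29wv − 15w + 182v² − 65v = −3w(w − 14v + 5) − 13v(w − 14v + 5); both groups contain (w − 14v + 5), giving −(3w + 13v)(w − 14v + 5).

−(w − 14v + 5)(7w − 5v)(3w + 13v)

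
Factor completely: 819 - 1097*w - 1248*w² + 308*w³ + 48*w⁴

(2*w - 1)*(4*w - 13)*(6*w + 7)*(w + 9)

By the rational root theorem, w = -7/6 is a root, giving the factor (6*w + 7) and quotient 8*w³ + 42*w² - 257*w + 117.
Continuing, w = 1/2 is a root, so (2*w - 1) divides it; the quotient is 4*w² + 23*w - 117.
The remaining quadratic factors as (w + 9)(4*w - 13).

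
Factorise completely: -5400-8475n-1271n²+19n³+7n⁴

Among the possible rational roots, n = -8 is a root, giving the factor (n+8) and quotient 7n³-37n²-975n-675.
Next, n = -9 is a root, so (n+9) is a factor; dividing leaves 7n²-100n-75.
The remaining quadratic factors as (7n+5)(n-15).

(7n+5)(n+8)(n+9)(n-15)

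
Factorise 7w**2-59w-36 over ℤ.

Need a pair with product 7·(-36) = -252 and sum -59: that's -63 and 4.
Split the middle term: 7w**2-63w + 4w-36 = 7w(w-9) + 4(w-9).

(7w+4)(w-9)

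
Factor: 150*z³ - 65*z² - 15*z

Pull out the common factor 5*z, then factor the remaining trinomial.

5*z*(5*z - 3)*(6*z + 1)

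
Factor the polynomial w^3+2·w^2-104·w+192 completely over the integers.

Testing divisors of the constant over divisors of the leading coefficient, w = 8 is a root, giving the factor (w-8) and quotient w^2+10·w-24.
The remaining quadratic factors as (w+12)(w-2).

(w+12)·(w-2)·(w-8)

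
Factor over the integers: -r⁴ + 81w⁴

(3w - r)(3w + r)(9w² + r²)

Write as (9w²)² − (r²)², then factor 9w² - r² once more.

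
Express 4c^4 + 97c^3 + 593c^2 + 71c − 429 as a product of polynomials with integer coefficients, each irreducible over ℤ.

(4c − 3)(c + 1)(c + 11)(c + 13)

Trying the rational-root candidates, c = −11 is a root, giving the factor (c + 11) and quotient 4c^3 + 53c^2 + 10c − 39.
Next, c = 3/4 is a root, giving the factor (4c − 3) and quotient c^2 + 14c + 13.
The remaining quadratic factors as (c + 13)(c + 1).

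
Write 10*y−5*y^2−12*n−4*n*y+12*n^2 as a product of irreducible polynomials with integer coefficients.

Group: 2*n*(6*n−5*y) + (y−2)*(6*n−5*y); both groups contain (6*n−5*y).

(2*n+y−2)*(6*n−5*y)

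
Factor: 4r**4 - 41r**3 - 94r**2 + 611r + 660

(4r + 15)(r + 1)(r - 11)(r - 4)

By the rational root theorem, r = 11 is a root, so (r - 11) is a factor; dividing leaves 4r**3 + 3r**2 - 61r - 60.
Continuing, r = -1 is a root, so (r + 1) divides it; the quotient is 4r**2 - r - 60.
The remaining quadratic factors as (4r + 15)(r - 4).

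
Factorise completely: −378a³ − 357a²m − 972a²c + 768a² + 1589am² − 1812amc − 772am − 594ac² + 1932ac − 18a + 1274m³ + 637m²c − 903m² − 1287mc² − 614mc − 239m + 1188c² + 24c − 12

Group: 7a(−54a² − 159am − 54ac + 102a − 91m² − 117mc + 71m + 108c + 12) + (−14m + 11c − 1)(−54a² − 159am − 54ac + 102a − 91m² − 117mc + 71m + 108c + 12); both groups contain (−54a² − 159am − 54ac + 102a − 91m² − 117mc + 71m + 108c + 12), so (7a − 14m + 11c − 1) is a factor with cofactor −54a² − 159am − 54ac + 102a − 91m² − 117mc + 71m + 108c + 12.
The cofactor groups again: −54a² − 159am − 54ac + 102a − 91m² − 117mc + 71m + 108c + 12 = −9a(6a + 13m − 12) + (−7m − 9c − 1)(6a + 13m − 12); both groups contain (6a + 13m − 12), giving −(9a + 7m + 9c + 1)(6a + 13m − 12).

−(6a + 13m − 12)(7a − 14m + 11c − 1)(9a + 7m + 9c + 1)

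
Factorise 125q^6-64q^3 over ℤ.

q^3(5q-4)(25q^2+20q+16)

Pull out the common factor q^3, leaving 125q^3-64.
Recognize a difference of cubes with the parts 5q and 4.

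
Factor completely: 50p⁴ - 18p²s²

Every term has a factor of 2p². Then 25p² - 9s² = (5p)² − (3s)².

2p²(5p + 3s)(5p - 3s)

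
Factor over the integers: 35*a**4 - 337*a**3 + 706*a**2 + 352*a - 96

(5*a - 1)*(7*a + 4)*(a - 4)*(a - 6)

By the rational root theorem, a = 4 is a root, so (a - 4) is a factor; dividing leaves 35*a**3 - 197*a**2 - 82*a + 24.
Then a = 6 is a root, so (a - 6) is a factor; dividing leaves 35*a**2 + 13*a - 4.
The remaining quadratic factors as (7*a + 4)(5*a - 1).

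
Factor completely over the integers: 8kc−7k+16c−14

(8c−7)(k+2)

Group as (8kc−7k) + (16c−14) = k(8c−7) + 2(8c−7).
Both groups share the factor (8c−7).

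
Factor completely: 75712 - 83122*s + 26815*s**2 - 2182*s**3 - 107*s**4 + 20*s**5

Among the possible rational roots, s = -13 is a root, giving the factor (s + 13) and quotient 20*s**4 - 367*s**3 + 2589*s**2 - 6842*s + 5824.
Next, s = 13/5 is a root, so (5*s - 13) divides it; the quotient is 4*s**3 - 63*s**2 + 354*s - 448.
Then s = 7/4 is a root, giving the factor (4*s - 7) and quotient s**2 - 14*s + 64.
The quadratic s**2 - 14*s + 64 has discriminant -60 < 0 and is irreducible over ℤ.

(4*s - 7)*(5*s - 13)*(s + 13)*(s**2 - 14*s + 64)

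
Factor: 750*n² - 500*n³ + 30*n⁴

10*n²*(3*n - 5)*(n - 15)

Pull out the common factor 10*n², then factor the remaining trinomial.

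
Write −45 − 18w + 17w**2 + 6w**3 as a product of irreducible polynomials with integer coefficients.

(2w + 3)(3w − 5)(w + 3)

Among the possible rational roots, w = −3 is a root, so (w + 3) is a factor; dividing leaves 6w**2 − w − 15.
The remaining quadratic factors as (3w − 5)(2w + 3).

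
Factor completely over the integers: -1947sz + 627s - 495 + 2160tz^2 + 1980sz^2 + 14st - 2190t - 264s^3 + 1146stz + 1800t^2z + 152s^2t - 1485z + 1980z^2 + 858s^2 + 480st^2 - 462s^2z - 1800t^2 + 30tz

-(11s + 12t + 11)(4s + 15z - 15)(6s - 10t - 12z - 3)

Group: 11s(-24s^2 + 40st - 42sz + 102s + 150tz - 150t + 180z^2 - 135z - 45) + (12t + 11)(-24s^2 + 40st - 42sz + 102s + 150tz - 150t + 180z^2 - 135z - 45); both groups contain (-24s^2 + 40st - 42sz + 102s + 150tz - 150t + 180z^2 - 135z - 45), so (11s + 12t + 11) is a factor with cofactor -24s^2 + 40st - 42sz + 102s + 150tz - 150t + 180z^2 - 135z - 45.
The cofactor groups again: -24s^2 + 40st - 42sz + 102s + 150tz - 150t + 180z^2 - 135z - 45 = -6s(4s + 15z - 15) + (10t + 12z + 3)(4s + 15z - 15); both groups contain (4s + 15z - 15), giving -(6s - 10t - 12z - 3)(4s + 15z - 15).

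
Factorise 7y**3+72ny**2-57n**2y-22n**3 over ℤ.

Group: 2n(-11n**2+10ny+y**2) + 7y(-11n**2+10ny+y**2); both groups contain (-11n**2+10ny+y**2), so (2n+7y) is a factor with cofactor -11n**2+10ny+y**2.
The cofactor groups again: -11n**2+10ny+y**2 = -n(11n+y) + y(11n+y); both groups contain (11n+y), giving -(n-y)(11n+y).

-(11n+y)(2n+7y)(n-y)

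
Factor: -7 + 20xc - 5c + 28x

Group as (20xc + 28x) + (-5c - 7) = 4x(5c + 7) - (5c + 7).
Both groups share the factor (5c + 7).

(4x - 1)(5c + 7)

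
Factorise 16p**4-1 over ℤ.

Difference of squares twice: with A = 2p and B = 1, A⁴ − B⁴ = (A² − B²)(A² + B²), and A² − B² factors again.

(2p+1)(2p-1)(4p**2+1)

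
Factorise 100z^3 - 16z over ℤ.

4z(5z + 2)(5z - 2)

Factor out 4z, leaving 25z^2 - 4, which is a difference of two squares.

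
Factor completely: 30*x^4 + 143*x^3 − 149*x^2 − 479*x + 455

(5*x − 7)*(6*x + 13)*(x + 5)*(x − 1)

By the rational root theorem, x = −13/6 is a root, so (6*x + 13) divides it; the quotient is 5*x^3 + 13*x^2 − 53*x + 35.
Continuing, x = 7/5 is a root, giving the factor (5*x − 7) and quotient x^2 + 4*x − 5.
The remaining quadratic factors as (x − 1)(x + 5).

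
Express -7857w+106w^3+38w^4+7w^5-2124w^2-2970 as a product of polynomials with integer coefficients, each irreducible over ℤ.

(7w+3)(w+3)(w-6)(w^2+8w+55)

By the rational root theorem, w = -3 is a root, giving the factor (w+3) and quotient 7w^4+17w^3+55w^2-2289w-990.
Then w = -3/7 is a root, giving the factor (7w+3) and quotient w^3+2w^2+7w-330.
Continuing, w = 6 is a root, so (w-6) is a factor; dividing leaves w^2+8w+55.
The quadratic w^2+8w+55 has discriminant -156 < 0 and is irreducible over ℤ.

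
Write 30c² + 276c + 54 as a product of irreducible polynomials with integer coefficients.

Pull out the common factor 6, then factor the remaining trinomial.

6(5c + 1)(c + 9)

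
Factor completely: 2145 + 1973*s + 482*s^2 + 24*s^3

(4*s + 13)*(6*s + 11)*(s + 15)

Among the possible rational roots, s = −13/4 is a root, giving the factor (4*s + 13) and quotient 6*s^2 + 101*s + 165.
The remaining quadratic factors as (s + 15)(6*s + 11).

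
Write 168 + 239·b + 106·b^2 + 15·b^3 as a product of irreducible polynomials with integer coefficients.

Trying the rational-root candidates, b = -8/3 is a root, so (3·b + 8) divides it; the quotient is 5·b^2 + 22·b + 21.
The remaining quadratic factors as (5·b + 7)(b + 3).

(3·b + 8)·(5·b + 7)·(b + 3)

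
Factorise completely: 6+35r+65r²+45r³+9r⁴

Testing divisors of the constant over divisors of the leading coefficient, r = -2/3 is a root, giving the factor (3r+2) and quotient 3r³+13r²+13r+3.
Continuing, r = -1 is a root, giving the factor (r+1) and quotient 3r²+10r+3.
The remaining quadratic factors as (r+3)(3r+1).

(3r+1)(3r+2)(r+1)(r+3)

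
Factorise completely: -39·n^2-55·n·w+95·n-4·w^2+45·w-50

-(13·n+w-10)·(3·n+4·w-5)

Group: -13·n·(3·n+4·w-5) + (-w+10)·(3·n+4·w-5); both groups contain (3·n+4·w-5).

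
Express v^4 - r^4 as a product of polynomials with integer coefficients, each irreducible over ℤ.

(v - r)(v + r)(v^2 + r^2)

Write as (v^2)² − (r^2)², then factor v^2 - r^2 once more.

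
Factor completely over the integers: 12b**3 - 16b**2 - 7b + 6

Trying the rational-root candidates, b = 1/2 is a root, so (2b - 1) is a factor; dividing leaves 6b**2 - 5b - 6.
The remaining quadratic factors as (2b - 3)(3b + 2).

(2b - 1)(2b - 3)(3b + 2)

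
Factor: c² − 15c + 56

Two integers with product 56 and sum −15 are −8 and −7.

(c − 7)(c − 8)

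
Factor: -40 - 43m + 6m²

Need a pair with product 6·(-40) = -240 and sum -43: that's 5 and -48.
Split the middle term: 6m² + 5m - 48m - 40 = m(6m + 5) - 8(6m + 5).

(6m + 5)(m - 8)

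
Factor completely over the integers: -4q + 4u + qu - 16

(q + 4)(u - 4)

Group as (qu - 4q) + (4u - 16) = q(u - 4) + 4(u - 4).
Both groups share the factor (u - 4).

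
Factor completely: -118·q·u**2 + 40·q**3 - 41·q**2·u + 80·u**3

(5·q + 8·u)·(8·q - 5·u)·(q - 2·u)

Group: q·(40·q**2 + 39·q·u - 40·u**2) - 2·u·(40·q**2 + 39·q·u - 40·u**2); both groups contain (40·q**2 + 39·q·u - 40·u**2), so (q - 2·u) is a factor with cofactor 40·q**2 + 39·q·u - 40·u**2.
The cofactor groups again: 40·q**2 + 39·q·u - 40·u**2 = 8·q·(5·q + 8·u) - 5·u·(5·q + 8·u); both groups contain (5·q + 8·u), giving (8·q - 5·u)·(5·q + 8·u).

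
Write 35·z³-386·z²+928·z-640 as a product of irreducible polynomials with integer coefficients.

(5·z-8)·(7·z-10)·(z-8)

Trying the rational-root candidates, z = 8/5 is a root, so (5·z-8) is a factor; dividing leaves 7·z²-66·z+80.
The remaining quadratic factors as (7·z-10)(z-8).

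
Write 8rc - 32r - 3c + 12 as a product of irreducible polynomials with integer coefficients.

(8r - 3)(c - 4)

Group as (8rc - 32r) + (-3c + 12) = 8r(c - 4) - 3(c - 4).
Both groups share the factor (c - 4).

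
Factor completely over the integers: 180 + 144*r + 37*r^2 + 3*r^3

Among the possible rational roots, r = −6 is a root, so (r + 6) divides it; the quotient is 3*r^2 + 19*r + 30.
The remaining quadratic factors as (3*r + 10)(r + 3).

(3*r + 10)*(r + 3)*(r + 6)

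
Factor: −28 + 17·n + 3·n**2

(3·n − 4)·(n + 7)

Need a pair with product 3·(−28) = −84 and sum 17: that's −4 and 21.
Split the middle term: 3·n**2 − 4·n + 21·n − 28 = n·(3·n − 4) + 7·(3·n − 4).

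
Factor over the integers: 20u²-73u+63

Need a pair with product 20·63 = 1260 and sum -73: that's -45 and -28.
Split the middle term: 20u²-45u - 28u+63 = 5u(4u-9) - 7(4u-9).

(4u-9)(5u-7)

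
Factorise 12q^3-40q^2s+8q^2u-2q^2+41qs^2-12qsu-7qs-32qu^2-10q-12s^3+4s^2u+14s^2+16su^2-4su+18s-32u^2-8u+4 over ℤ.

Group: 2q(6q^2-17qs+4qu-7q+12s^2-4su+10s-16u^2-4u+2) + (-s+2)(6q^2-17qs+4qu-7q+12s^2-4su+10s-16u^2-4u+2); both groups contain (6q^2-17qs+4qu-7q+12s^2-4su+10s-16u^2-4u+2), so (2q-s+2) is a factor with cofactor 6q^2-17qs+4qu-7q+12s^2-4su+10s-16u^2-4u+2.
The cofactor groups again: 6q^2-17qs+4qu-7q+12s^2-4su+10s-16u^2-4u+2 = 3q(2q-3s+4u-1) + (-4s-4u-2)(2q-3s+4u-1); both groups contain (2q-3s+4u-1), giving (3q-4s-4u-2)(2q-3s+4u-1).

(2q-3s+4u-1)(2q-s+2)(3q-4s-4u-2)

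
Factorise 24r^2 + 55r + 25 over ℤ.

Need a pair with product 24·25 = 600 and sum 55: that's 15 and 40.
Split the middle term: 24r^2 + 15r + 40r + 25 = 3r(8r + 5) + 5(8r + 5).

(3r + 5)(8r + 5)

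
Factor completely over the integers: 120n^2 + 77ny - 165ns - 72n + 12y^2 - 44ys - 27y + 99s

(15n + 4y - 9)(8n + 3y - 11s)

Group: 8n(15n + 4y - 9) + (3y - 11s)(15n + 4y - 9); both groups contain (15n + 4y - 9).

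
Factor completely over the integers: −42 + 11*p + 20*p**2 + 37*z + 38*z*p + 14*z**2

(2*z + 4*p + 7)*(7*z + 5*p − 6)

Group: 2*z*(7*z + 5*p − 6) + (4*p + 7)*(7*z + 5*p − 6); both groups contain (7*z + 5*p − 6).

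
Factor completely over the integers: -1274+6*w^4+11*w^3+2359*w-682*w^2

Among the possible rational roots, w = 2/3 is a root, so (3*w-2) divides it; the quotient is 2*w^3+5*w^2-224*w+637.
Continuing, w = 7/2 is a root, so (2*w-7) is a factor; dividing leaves w^2+6*w-91.
The remaining quadratic factors as (w+13)(w-7).

(2*w-7)*(3*w-2)*(w+13)*(w-7)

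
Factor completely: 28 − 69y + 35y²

(5y − 7)(7y − 4)

Need a pair with product 35·28 = 980 and sum −69: that's −49 and −20.
Split the middle term: 35y² − 49y − 20y + 28 = 7y(5y − 7) − 4(5y − 7).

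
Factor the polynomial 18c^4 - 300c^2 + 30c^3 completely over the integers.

6c^2(3c - 10)(c + 5)

Pull out the common factor 6c^2, then factor the remaining trinomial.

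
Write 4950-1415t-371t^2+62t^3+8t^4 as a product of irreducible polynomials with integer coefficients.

(2t-9)(4t-11)(t+10)(t+5)

Testing divisors of the constant over divisors of the leading coefficient, t = -10 is a root, so (t+10) divides it; the quotient is 8t^3-18t^2-191t+495.
Continuing, t = -5 is a root, so (t+5) is a factor; dividing leaves 8t^2-58t+99.
The remaining quadratic factors as (2t-9)(4t-11).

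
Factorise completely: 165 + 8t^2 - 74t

Need a pair with product 8·165 = 1320 and sum -74: that's -44 and -30.
Split the middle term: 8t^2 - 44t - 30t + 165 = 4t(2t - 11) - 15(2t - 11).

(2t - 11)(4t - 15)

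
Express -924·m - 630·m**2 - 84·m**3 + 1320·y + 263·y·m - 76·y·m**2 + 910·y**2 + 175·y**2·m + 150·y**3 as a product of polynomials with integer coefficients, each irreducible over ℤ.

Group: 5·y·(30·y**2 - y·m + 110·y - 14·m**2 - 77·m) + (6·m + 12)·(30·y**2 - y·m + 110·y - 14·m**2 - 77·m); both groups contain (30·y**2 - y·m + 110·y - 14·m**2 - 77·m), so (5·y + 6·m + 12) is a factor with cofactor 30·y**2 - y·m + 110·y - 14·m**2 - 77·m.
The cofactor groups again: 30·y**2 - y·m + 110·y - 14·m**2 - 77·m = 3·y·(10·y - 7·m) + (2·m + 11)·(10·y - 7·m); both groups contain (10·y - 7·m), giving (3·y + 2·m + 11)·(10·y - 7·m).

(10·y - 7·m)·(3·y + 2·m + 11)·(5·y + 6·m + 12)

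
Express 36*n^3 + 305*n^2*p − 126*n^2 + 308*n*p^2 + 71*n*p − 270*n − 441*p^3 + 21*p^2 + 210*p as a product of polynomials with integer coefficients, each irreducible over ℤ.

Group: n*(36*n^2 + 53*n*p + 54*n − 63*p^2 − 42*p) + (7*p − 5)*(36*n^2 + 53*n*p + 54*n − 63*p^2 − 42*p); both groups contain (36*n^2 + 53*n*p + 54*n − 63*p^2 − 42*p), so (n + 7*p − 5) is a factor with cofactor 36*n^2 + 53*n*p + 54*n − 63*p^2 − 42*p.
The cofactor groups again: 36*n^2 + 53*n*p + 54*n − 63*p^2 − 42*p = 4*n*(9*n − 7*p) + (9*p + 6)*(9*n − 7*p); both groups contain (9*n − 7*p), giving (4*n + 9*p + 6)*(9*n − 7*p).

(4*n + 9*p + 6)*(9*n − 7*p)*(n + 7*p − 5)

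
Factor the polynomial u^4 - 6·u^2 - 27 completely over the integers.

(u + 3)·(u - 3)·(u^2 + 3)

Substitute w = u^2 to get a quadratic in w, then factor.
u^2 - 9 is a difference of squares.
u^2 + 3 is irreducible over ℤ (always positive, so no real roots).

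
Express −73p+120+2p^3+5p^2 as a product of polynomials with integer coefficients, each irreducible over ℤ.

By the rational root theorem, p = 3 is a root, giving the factor (p−3) and quotient 2p^2+11p−40.
The remaining quadratic factors as (2p−5)(p+8).

(2p−5)(p+8)(p−3)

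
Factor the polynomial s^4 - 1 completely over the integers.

(s)⁴ − (1)⁴ = ((s)² − (1)²)((s)² + (1)²); the first factor splits again, the second (s^2 + 1) is irreducible.

(s + 1)*(s - 1)*(s^2 + 1)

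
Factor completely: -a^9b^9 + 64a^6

Pull out the common factor a^6, leaving -a^3b^9 + 64.
Recognize a difference of cubes with the parts 4 and ab^3.

-a^6(ab^3 - 4)(a^2b^6 + 4ab^3 + 16)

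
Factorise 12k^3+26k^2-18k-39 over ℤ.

Group as (12k^3-18k) + (26k^2-39) = 6k(2k^2-3) + 13(2k^2-3).
Both groups share the factor (2k^2-3).

(6k+13)(2k^2-3)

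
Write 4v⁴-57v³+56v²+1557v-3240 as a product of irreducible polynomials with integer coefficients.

(4v-9)(v+5)(v-8)(v-9)

Testing divisors of the constant over divisors of the leading coefficient, v = 9 is a root, so (v-9) is a factor; dividing leaves 4v³-21v²-133v+360.
Continuing, v = 9/4 is a root, so (4v-9) divides it; the quotient is v²-3v-40.
The remaining quadratic factors as (v-8)(v+5).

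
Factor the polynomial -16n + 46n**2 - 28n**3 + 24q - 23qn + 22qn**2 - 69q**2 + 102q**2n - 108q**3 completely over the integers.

Group: 4q(-27q**2 + 39qn - 24q - 14n**2 + 16n) + (2n - 1)(-27q**2 + 39qn - 24q - 14n**2 + 16n); both groups contain (-27q**2 + 39qn - 24q - 14n**2 + 16n), so (4q + 2n - 1) is a factor with cofactor -27q**2 + 39qn - 24q - 14n**2 + 16n.
The cofactor groups again: -27q**2 + 39qn - 24q - 14n**2 + 16n = -9q(3q - 2n) + (7n - 8)(3q - 2n); both groups contain (3q - 2n), giving -(9q - 7n + 8)(3q - 2n).

-(3q - 2n)(9q - 7n + 8)(4q + 2n - 1)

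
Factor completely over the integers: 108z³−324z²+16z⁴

4z²(4z−9)(z+9)

Pull out the common factor 4z², then factor the remaining trinomial.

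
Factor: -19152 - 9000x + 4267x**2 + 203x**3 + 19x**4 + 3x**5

By the rational root theorem, x = 3 is a root, so (x - 3) divides it; the quotient is 3x**4 + 28x**3 + 287x**2 + 5128x + 6384.
Next, x = -12 is a root, so (x + 12) divides it; the quotient is 3x**3 - 8x**2 + 383x + 532.
Continuing, x = -4/3 is a root, giving the factor (3x + 4) and quotient x**2 - 4x + 133.
The quadratic x**2 - 4x + 133 has discriminant -516 < 0 and is irreducible over ℤ.

(3x + 4)(x + 12)(x - 3)(x**2 - 4x + 133)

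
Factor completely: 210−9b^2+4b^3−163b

Among the possible rational roots, b = 7 is a root, giving the factor (b−7) and quotient 4b^2+19b−30.
The remaining quadratic factors as (b+6)(4b−5).

(4b−5)(b+6)(b−7)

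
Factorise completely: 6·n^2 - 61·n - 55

Need a pair with product 6·(-55) = -330 and sum -61: that's 5 and -66.
Split the middle term: 6·n^2 + 5·n - 66·n - 55 = n·(6·n + 5) - 11·(6·n + 5).

(6·n + 5)·(n - 11)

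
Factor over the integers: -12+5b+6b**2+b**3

(b+3)(b+4)(b-1)

By the rational root theorem, b = 1 is a root, so (b-1) divides it; the quotient is b**2+7b+12.
The remaining quadratic factors as (b+3)(b+4).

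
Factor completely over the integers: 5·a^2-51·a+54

(5·a-6)·(a-9)

Need a pair with product 5·54 = 270 and sum -51: that's -6 and -45.
Split the middle term: 5·a^2-6·a - 45·a+54 = a·(5·a-6) - 9·(5·a-6).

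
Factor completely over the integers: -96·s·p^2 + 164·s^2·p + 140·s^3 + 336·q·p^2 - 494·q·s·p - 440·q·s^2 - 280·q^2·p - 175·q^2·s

-(5·q + 14·s - 6·p)·(7·q - 2·s)·(5·s + 8·p)

Group: 5·q·(-35·q·s - 56·q·p + 10·s^2 + 16·s·p) + (14·s - 6·p)·(-35·q·s - 56·q·p + 10·s^2 + 16·s·p); both groups contain (-35·q·s - 56·q·p + 10·s^2 + 16·s·p), so (5·q + 14·s - 6·p) is a factor with cofactor -35·q·s - 56·q·p + 10·s^2 + 16·s·p.
The cofactor groups again: -35·q·s - 56·q·p + 10·s^2 + 16·s·p = -7·q·(5·s + 8·p) + 2·s·(5·s + 8·p); both groups contain (5·s + 8·p), giving -(7·q - 2·s)·(5·s + 8·p).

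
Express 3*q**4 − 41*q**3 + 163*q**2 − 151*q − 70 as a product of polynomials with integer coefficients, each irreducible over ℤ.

Testing divisors of the constant over divisors of the leading coefficient, q = −1/3 is a root, so (3*q + 1) is a factor; dividing leaves q**3 − 14*q**2 + 59*q − 70.
Then q = 5 is a root, so (q − 5) is a factor; dividing leaves q**2 − 9*q + 14.
The remaining quadratic factors as (q − 2)(q − 7).

(3*q + 1)*(q − 2)*(q − 5)*(q − 7)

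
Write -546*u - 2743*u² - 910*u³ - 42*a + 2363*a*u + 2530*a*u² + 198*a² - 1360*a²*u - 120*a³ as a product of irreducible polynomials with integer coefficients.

Group: 12*a*(-10*a² - 125*a*u + 14*a + 65*u² + 182*u) + (-14*u - 3)*(-10*a² - 125*a*u + 14*a + 65*u² + 182*u); both groups contain (-10*a² - 125*a*u + 14*a + 65*u² + 182*u), so (12*a - 14*u - 3) is a factor with cofactor -10*a² - 125*a*u + 14*a + 65*u² + 182*u.
The cofactor groups again: -10*a² - 125*a*u + 14*a + 65*u² + 182*u = -10*a*(a + 13*u) + (5*u + 14)*(a + 13*u); both groups contain (a + 13*u), giving -(10*a - 5*u - 14)*(a + 13*u).

-(10*a - 5*u - 14)*(12*a - 14*u - 3)*(a + 13*u)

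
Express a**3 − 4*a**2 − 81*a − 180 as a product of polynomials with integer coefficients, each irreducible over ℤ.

(a + 3)*(a + 5)*(a − 12)

Among the possible rational roots, a = −5 is a root, giving the factor (a + 5) and quotient a**2 − 9*a − 36.
The remaining quadratic factors as (a + 3)(a − 12).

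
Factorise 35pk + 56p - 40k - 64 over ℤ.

Group as (35pk + 56p) + (-40k - 64) = 7p(5k + 8) - 8(5k + 8).
Both groups share the factor (5k + 8).

(5k + 8)(7p - 8)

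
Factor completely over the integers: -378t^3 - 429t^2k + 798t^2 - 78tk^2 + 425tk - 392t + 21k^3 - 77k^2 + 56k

-(7t - k)(6t + 3k - 8)(9t + 7k - 7)

Group: 9t(-42t^2 - 15tk + 56t + 3k^2 - 8k) + (7k - 7)(-42t^2 - 15tk + 56t + 3k^2 - 8k); both groups contain (-42t^2 - 15tk + 56t + 3k^2 - 8k), so (9t + 7k - 7) is a factor with cofactor -42t^2 - 15tk + 56t + 3k^2 - 8k.
The cofactor groups again: -42t^2 - 15tk + 56t + 3k^2 - 8k = -7t(6t + 3k - 8) + k(6t + 3k - 8); both groups contain (6t + 3k - 8), giving -(7t - k)(6t + 3k - 8).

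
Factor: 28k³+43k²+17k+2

By the rational root theorem, k = -1/4 is a root, giving the factor (4k+1) and quotient 7k²+9k+2.
The remaining quadratic factors as (7k+2)(k+1).

(4k+1)(7k+2)(k+1)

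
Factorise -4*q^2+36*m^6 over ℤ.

-4*(q-3*m^3)*(q+3*m^3)

Every term has a factor of 4; factoring it out leaves -q^2+9*m^6.
Recognize a difference of squares with the parts 3*m^3 and q.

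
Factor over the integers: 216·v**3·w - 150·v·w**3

Every term has a factor of 6·v·w. Then 36·v**2 - 25·w**2 = (6·v)² − (5·w)².

6·v·w·(6·v + 5·w)·(6·v - 5·w)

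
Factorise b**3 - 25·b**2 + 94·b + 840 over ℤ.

(b + 4)·(b - 14)·(b - 15)

Testing divisors of the constant over divisors of the leading coefficient, b = 14 is a root, so (b - 14) divides it; the quotient is b**2 - 11·b - 60.
The remaining quadratic factors as (b + 4)(b - 15).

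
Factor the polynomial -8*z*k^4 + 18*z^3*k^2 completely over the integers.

2*k^2*z*(3*z - 2*k)*(3*z + 2*k)

Every term has a factor of 2*z*k^2. Then 9*z^2 - 4*k^2 = (3*z)² − (2*k)².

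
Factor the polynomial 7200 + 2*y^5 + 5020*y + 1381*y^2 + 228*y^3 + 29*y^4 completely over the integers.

Testing divisors of the constant over divisors of the leading coefficient, y = −5 is a root, giving the factor (y + 5) and quotient 2*y^4 + 19*y^3 + 133*y^2 + 716*y + 1440.
Next, y = −9/2 is a root, so (2*y + 9) is a factor; dividing leaves y^3 + 5*y^2 + 44*y + 160.
Then y = −4 is a root, so (y + 4) divides it; the quotient is y^2 + y + 40.
The quadratic y^2 + y + 40 has discriminant −159 < 0 and is irreducible over ℤ.

(2*y + 9)*(y + 4)*(y + 5)*(y^2 + y + 40)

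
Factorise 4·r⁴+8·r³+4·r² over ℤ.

Factor out 4·r² first: what remains is r²+2·r+1.
Recognize a perfect-square trinomial with the parts 1 and r.

4·r²·(r+1)²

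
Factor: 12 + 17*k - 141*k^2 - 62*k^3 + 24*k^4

Testing divisors of the constant over divisors of the leading coefficient, k = 1/3 is a root, so (3*k - 1) is a factor; dividing leaves 8*k^3 - 18*k^2 - 53*k - 12.
Continuing, k = 4 is a root, so (k - 4) divides it; the quotient is 8*k^2 + 14*k + 3.
The remaining quadratic factors as (2*k + 3)(4*k + 1).

(2*k + 3)*(3*k - 1)*(4*k + 1)*(k - 4)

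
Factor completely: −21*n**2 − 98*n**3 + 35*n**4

7*n**2*(5*n + 1)*(n − 3)

Pull out the common factor 7*n**2, then factor the remaining trinomial.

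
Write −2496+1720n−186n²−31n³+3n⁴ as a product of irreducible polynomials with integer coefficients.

(3n−13)(n+8)(n−12)(n−2)

By the rational root theorem, n = 13/3 is a root, giving the factor (3n−13) and quotient n³−6n²−88n+192.
Next, n = 2 is a root, so (n−2) is a factor; dividing leaves n²−4n−96.
The remaining quadratic factors as (n+8)(n−12).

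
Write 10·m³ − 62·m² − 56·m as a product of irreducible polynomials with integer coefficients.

2·m·(5·m + 4)·(m − 7)

Pull out the common factor 2·m, then factor the remaining trinomial.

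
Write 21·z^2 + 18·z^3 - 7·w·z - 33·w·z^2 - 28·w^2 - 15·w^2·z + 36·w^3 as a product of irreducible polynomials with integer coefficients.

Group: 9·w·(4·w^2 + w·z - 3·z^2) + (-6·z - 7)·(4·w^2 + w·z - 3·z^2); both groups contain (4·w^2 + w·z - 3·z^2), so (9·w - 6·z - 7) is a factor with cofactor 4·w^2 + w·z - 3·z^2.
The cofactor groups again: 4·w^2 + w·z - 3·z^2 = w·(4·w - 3·z) + z·(4·w - 3·z); both groups contain (4·w - 3·z), giving (w + z)·(4·w - 3·z).

(4·w - 3·z)·(9·w - 6·z - 7)·(w + z)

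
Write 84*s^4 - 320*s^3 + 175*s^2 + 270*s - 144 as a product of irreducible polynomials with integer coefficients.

(2*s - 1)*(2*s - 3)*(3*s - 8)*(7*s + 6)

By the rational root theorem, s = 8/3 is a root, giving the factor (3*s - 8) and quotient 28*s^3 - 32*s^2 - 27*s + 18.
Next, s = -6/7 is a root, so (7*s + 6) is a factor; dividing leaves 4*s^2 - 8*s + 3.
The remaining quadratic factors as (2*s - 3)(2*s - 1).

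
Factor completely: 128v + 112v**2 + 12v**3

4v(3v + 4)(v + 8)

Pull out the common factor 4v, then factor the remaining trinomial.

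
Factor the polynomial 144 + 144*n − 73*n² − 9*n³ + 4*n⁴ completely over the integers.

Testing divisors of the constant over divisors of the leading coefficient, n = 3 is a root, giving the factor (n − 3) and quotient 4*n³ + 3*n² − 64*n − 48.
Then n = −4 is a root, so (n + 4) divides it; the quotient is 4*n² − 13*n − 12.
The remaining quadratic factors as (n − 4)(4*n + 3).

(4*n + 3)*(n + 4)*(n − 3)*(n − 4)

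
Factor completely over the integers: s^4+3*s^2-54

(s^2+9)*(s^2-6)

Substitute u = s^2 to get a quadratic in u, then factor.
s^2-6 is irreducible over ℤ (6 is not a perfect square).
s^2+9 is irreducible over ℤ (sum of squares).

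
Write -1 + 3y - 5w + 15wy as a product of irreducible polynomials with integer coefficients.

Group as (15wy - 5w) + (3y - 1) = 5w(3y - 1) + (3y - 1).
Both groups share the factor (3y - 1).

(3y - 1)(5w + 1)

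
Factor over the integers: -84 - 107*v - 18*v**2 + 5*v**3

(5*v + 12)*(v + 1)*(v - 7)

Trying the rational-root candidates, v = -12/5 is a root, giving the factor (5*v + 12) and quotient v**2 - 6*v - 7.
The remaining quadratic factors as (v - 7)(v + 1).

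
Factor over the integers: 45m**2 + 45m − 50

Pull out the common factor 5, then factor the remaining trinomial.

5(3m + 5)(3m − 2)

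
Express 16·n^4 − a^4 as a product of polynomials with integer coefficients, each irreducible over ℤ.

(2·n − a)·(2·n + a)·(4·n^2 + a^2)

(2·n)⁴ − (a)⁴ = ((2·n)² − (a)²)((2·n)² + (a)²); the first factor splits again, the second (4·n^2 + a^2) is irreducible.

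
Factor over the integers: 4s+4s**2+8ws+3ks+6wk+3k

(3k+4s)(2w+s+1)

Group: 2w(3k+4s) + (s+1)(3k+4s); both groups contain (3k+4s).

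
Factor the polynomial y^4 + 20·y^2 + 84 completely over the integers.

Substitute u = y^2 to get a quadratic in u, then factor.
y^2 + 14 is irreducible over ℤ (always positive, so no real roots).
y^2 + 6 is irreducible over ℤ (always positive, so no real roots).

(y^2 + 14)·(y^2 + 6)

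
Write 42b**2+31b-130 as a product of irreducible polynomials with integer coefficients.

(6b+13)(7b-10)

Need a pair with product 42·(-130) = -5460 and sum 31: that's 91 and -60.
Split the middle term: 42b**2+91b - 60b-130 = 7b(6b+13) - 10(6b+13).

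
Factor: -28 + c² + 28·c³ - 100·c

(4·c + 7)·(7·c + 2)·(c - 2)

Trying the rational-root candidates, c = -2/7 is a root, so (7·c + 2) divides it; the quotient is 4·c² - c - 14.
The remaining quadratic factors as (c - 2)(4·c + 7).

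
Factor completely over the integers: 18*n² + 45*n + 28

Need a pair with product 18·28 = 504 and sum 45: that's 21 and 24.
Split the middle term: 18*n² + 21*n + 24*n + 28 = 3*n*(6*n + 7) + 4*(6*n + 7).

(3*n + 4)*(6*n + 7)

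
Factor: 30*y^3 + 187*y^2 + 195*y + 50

(5*y + 2)*(6*y + 5)*(y + 5)

By the rational root theorem, y = −5/6 is a root, so (6*y + 5) is a factor; dividing leaves 5*y^2 + 27*y + 10.
The remaining quadratic factors as (5*y + 2)(y + 5).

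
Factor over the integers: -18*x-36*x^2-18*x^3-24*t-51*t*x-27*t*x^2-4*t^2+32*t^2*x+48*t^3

Group: 4*t*(12*t^2+17*t*x+8*t+6*x^2+6*x) + (-3*x-3)*(12*t^2+17*t*x+8*t+6*x^2+6*x); both groups contain (12*t^2+17*t*x+8*t+6*x^2+6*x), so (4*t-3*x-3) is a factor with cofactor 12*t^2+17*t*x+8*t+6*x^2+6*x.
The cofactor groups again: 12*t^2+17*t*x+8*t+6*x^2+6*x = 4*t*(3*t+2*x+2) + 3*x*(3*t+2*x+2); both groups contain (3*t+2*x+2), giving (4*t+3*x)*(3*t+2*x+2).

(3*t+2*x+2)*(4*t+3*x)*(4*t-3*x-3)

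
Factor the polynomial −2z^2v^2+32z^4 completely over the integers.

Factor out 2z^2, leaving 16z^2−v^2, which is a difference of two squares.

2z^2(4z−v)(4z+v)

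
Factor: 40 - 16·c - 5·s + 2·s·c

(2·c - 5)·(s - 8)

Group as (2·s·c - 5·s) + (-16·c + 40) = s·(2·c - 5) - 8·(2·c - 5).
Both groups share the factor (2·c - 5).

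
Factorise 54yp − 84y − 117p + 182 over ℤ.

(6y − 13)(9p − 14)

Group as (54yp − 84y) + (−117p + 182) = 6y(9p − 14) − 13(9p − 14).
Both groups share the factor (9p − 14).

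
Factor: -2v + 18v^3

2v(3v + 1)(3v - 1)

Factor out 2v, leaving 9v^2 - 1, which is a difference of two squares.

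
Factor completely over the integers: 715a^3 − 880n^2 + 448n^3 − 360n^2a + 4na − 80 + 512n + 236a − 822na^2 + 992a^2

Group: 4n(112n^2 + 50na − 108n − 143a^2 − 84a + 20) + (−5a − 4)(112n^2 + 50na − 108n − 143a^2 − 84a + 20); both groups contain (112n^2 + 50na − 108n − 143a^2 − 84a + 20), so (4n − 5a − 4) is a factor with cofactor 112n^2 + 50na − 108n − 143a^2 − 84a + 20.
The cofactor groups again: 112n^2 + 50na − 108n − 143a^2 − 84a + 20 = 14n(8n + 11a − 2) + (−13a − 10)(8n + 11a − 2); both groups contain (8n + 11a − 2), giving (14n − 13a − 10)(8n + 11a − 2).

(14n − 13a − 10)(4n − 5a − 4)(8n + 11a − 2)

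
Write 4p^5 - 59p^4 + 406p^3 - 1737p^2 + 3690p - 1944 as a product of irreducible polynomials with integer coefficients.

Trying the rational-root candidates, p = 4 is a root, so (p - 4) is a factor; dividing leaves 4p^4 - 43p^3 + 234p^2 - 801p + 486.
Then p = 6 is a root, so (p - 6) is a factor; dividing leaves 4p^3 - 19p^2 + 120p - 81.
Then p = 3/4 is a root, so (4p - 3) divides it; the quotient is p^2 - 4p + 27.
The quadratic p^2 - 4p + 27 has discriminant -92 < 0 and is irreducible over ℤ.

(4p - 3)(p - 4)(p - 6)(p^2 - 4p + 27)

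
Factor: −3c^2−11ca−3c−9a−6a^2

Group: −c(3c+2a+3) − 3a(3c+2a+3); both groups contain (3c+2a+3).

−(3c+2a+3)(c+3a)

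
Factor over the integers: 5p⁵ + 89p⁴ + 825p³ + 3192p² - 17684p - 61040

Among the possible rational roots, p = 4 is a root, so (p - 4) is a factor; dividing leaves 5p⁴ + 109p³ + 1261p² + 8236p + 15260.
Continuing, p = -14/5 is a root, so (5p + 14) divides it; the quotient is p³ + 19p² + 199p + 1090.
Continuing, p = -10 is a root, so (p + 10) is a factor; dividing leaves p² + 9p + 109.
The quadratic p² + 9p + 109 has discriminant -355 < 0 and is irreducible over ℤ.

(5p + 14)(p + 10)(p - 4)(p² + 9p + 109)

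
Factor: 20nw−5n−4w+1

Group as (20nw−5n) + (−4w+1) = 5n(4w−1) − (4w−1).
Both groups share the factor (4w−1).

(4w−1)(5n−1)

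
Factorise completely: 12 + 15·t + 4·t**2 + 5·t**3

(5·t + 4)·(t**2 + 3)

Group as (5·t**3 + 15·t) + (4·t**2 + 12) = 5·t·(t**2 + 3) + 4·(t**2 + 3).
Both groups share the factor (t**2 + 3).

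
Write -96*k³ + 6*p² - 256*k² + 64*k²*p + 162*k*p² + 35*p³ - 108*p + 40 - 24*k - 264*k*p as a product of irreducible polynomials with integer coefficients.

-(4*k + p + 2)*(4*k - 7*p + 10)*(6*k + 5*p - 2)

Group: 6*k*(-16*k² + 24*k*p - 48*k + 7*p² + 4*p - 20) + (5*p - 2)*(-16*k² + 24*k*p - 48*k + 7*p² + 4*p - 20); both groups contain (-16*k² + 24*k*p - 48*k + 7*p² + 4*p - 20), so (6*k + 5*p - 2) is a factor with cofactor -16*k² + 24*k*p - 48*k + 7*p² + 4*p - 20.
The cofactor groups again: -16*k² + 24*k*p - 48*k + 7*p² + 4*p - 20 = -4*k*(4*k + p + 2) + (7*p - 10)*(4*k + p + 2); both groups contain (4*k + p + 2), giving -(4*k - 7*p + 10)*(4*k + p + 2).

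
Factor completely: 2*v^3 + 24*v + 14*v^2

Pull out the common factor 2*v, then factor the remaining trinomial.

2*v*(v + 3)*(v + 4)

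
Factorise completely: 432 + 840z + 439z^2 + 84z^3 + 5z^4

Trying the rational-root candidates, z = -4/5 is a root, so (5z + 4) divides it; the quotient is z^3 + 16z^2 + 75z + 108.
Continuing, z = -9 is a root, so (z + 9) is a factor; dividing leaves z^2 + 7z + 12.
The remaining quadratic factors as (z + 4)(z + 3).

(5z + 4)(z + 3)(z + 4)(z + 9)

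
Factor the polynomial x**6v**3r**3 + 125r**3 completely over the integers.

r**3(x**2v + 5)(x**4v**2 - 5x**2v + 25)

Factor out r**3 first: what remains is x**6v**3 + 125.
Recognize a sum of cubes with the parts x**2v and 5.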